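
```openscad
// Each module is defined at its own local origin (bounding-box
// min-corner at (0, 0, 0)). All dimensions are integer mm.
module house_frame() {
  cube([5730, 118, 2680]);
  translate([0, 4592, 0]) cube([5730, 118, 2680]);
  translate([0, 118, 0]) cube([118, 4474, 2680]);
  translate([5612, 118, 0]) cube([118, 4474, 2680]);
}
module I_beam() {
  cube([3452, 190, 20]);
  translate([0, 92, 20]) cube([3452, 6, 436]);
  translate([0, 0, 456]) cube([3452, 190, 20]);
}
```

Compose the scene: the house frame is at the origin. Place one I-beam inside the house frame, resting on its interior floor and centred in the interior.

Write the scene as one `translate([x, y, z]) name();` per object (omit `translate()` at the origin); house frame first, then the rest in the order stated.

house_frame();
translate([1139, 2260, 0]) I_beam();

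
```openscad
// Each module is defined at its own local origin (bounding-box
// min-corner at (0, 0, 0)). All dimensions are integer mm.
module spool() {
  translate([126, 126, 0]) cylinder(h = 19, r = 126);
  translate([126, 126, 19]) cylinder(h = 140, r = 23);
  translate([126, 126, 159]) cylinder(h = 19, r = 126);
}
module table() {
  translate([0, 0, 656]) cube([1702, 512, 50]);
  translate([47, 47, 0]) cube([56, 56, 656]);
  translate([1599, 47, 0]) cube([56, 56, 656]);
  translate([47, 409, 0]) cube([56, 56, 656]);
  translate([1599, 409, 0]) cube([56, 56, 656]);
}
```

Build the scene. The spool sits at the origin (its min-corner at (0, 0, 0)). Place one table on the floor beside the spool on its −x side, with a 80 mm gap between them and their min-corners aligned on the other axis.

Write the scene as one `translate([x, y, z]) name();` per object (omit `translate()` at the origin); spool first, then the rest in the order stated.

spool();
translate([-1782, 0, 0]) table();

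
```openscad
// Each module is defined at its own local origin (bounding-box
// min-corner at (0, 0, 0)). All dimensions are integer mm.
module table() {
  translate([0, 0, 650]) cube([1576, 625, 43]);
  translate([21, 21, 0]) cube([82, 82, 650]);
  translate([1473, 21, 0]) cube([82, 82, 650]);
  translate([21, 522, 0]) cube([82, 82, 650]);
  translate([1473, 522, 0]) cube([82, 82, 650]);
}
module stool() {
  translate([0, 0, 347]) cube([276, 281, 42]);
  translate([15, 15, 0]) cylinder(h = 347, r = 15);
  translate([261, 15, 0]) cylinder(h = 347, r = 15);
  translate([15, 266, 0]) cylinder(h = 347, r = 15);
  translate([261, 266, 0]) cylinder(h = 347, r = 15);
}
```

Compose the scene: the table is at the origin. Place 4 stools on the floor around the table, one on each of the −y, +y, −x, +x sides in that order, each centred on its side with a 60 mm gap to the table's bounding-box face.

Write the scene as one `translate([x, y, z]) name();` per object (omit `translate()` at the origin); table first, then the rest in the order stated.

table();
translate([650, -341, 0]) stool();
translate([650, 685, 0]) stool();
translate([-336, 172, 0]) stool();
translate([1636, 172, 0]) stool();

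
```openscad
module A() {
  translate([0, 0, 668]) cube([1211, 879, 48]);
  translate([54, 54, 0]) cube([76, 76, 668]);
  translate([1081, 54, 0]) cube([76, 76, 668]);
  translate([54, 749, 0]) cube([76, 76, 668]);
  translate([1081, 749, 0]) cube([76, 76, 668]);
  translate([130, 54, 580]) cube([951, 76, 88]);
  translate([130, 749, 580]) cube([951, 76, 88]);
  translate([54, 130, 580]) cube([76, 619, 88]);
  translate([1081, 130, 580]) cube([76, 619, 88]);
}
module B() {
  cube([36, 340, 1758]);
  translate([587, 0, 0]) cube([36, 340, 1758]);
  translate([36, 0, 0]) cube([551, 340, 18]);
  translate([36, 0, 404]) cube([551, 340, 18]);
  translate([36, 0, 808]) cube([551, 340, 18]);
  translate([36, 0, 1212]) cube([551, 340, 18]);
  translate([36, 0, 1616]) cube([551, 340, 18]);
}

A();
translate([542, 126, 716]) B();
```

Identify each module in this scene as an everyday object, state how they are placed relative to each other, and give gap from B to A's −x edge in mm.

A is a table. B is a bookshelf. The bookshelf is on top of the table. The gap from the bookshelf to the table's −x edge is 542 mm.

The bookshelf's min-x is at 542; the table's min-x is 0; gap = 542 mm.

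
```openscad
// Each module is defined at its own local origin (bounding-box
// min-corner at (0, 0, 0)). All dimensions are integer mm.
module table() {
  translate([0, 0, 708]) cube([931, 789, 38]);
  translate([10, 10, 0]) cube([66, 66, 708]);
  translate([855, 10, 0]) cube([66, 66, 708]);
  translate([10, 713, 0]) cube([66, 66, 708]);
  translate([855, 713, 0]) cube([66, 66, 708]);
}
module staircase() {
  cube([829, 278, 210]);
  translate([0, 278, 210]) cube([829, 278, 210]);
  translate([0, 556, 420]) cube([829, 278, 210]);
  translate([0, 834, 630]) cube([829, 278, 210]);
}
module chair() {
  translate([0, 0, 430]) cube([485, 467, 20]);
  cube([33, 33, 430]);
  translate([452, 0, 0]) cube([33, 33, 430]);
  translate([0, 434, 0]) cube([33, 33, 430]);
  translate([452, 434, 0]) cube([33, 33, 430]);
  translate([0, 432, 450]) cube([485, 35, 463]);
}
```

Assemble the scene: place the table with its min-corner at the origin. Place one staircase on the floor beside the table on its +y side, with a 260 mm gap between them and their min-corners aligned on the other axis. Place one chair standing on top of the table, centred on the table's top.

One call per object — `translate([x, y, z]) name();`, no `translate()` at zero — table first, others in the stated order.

table();
translate([0, 1049, 0]) staircase();
translate([223, 161, 746]) chair();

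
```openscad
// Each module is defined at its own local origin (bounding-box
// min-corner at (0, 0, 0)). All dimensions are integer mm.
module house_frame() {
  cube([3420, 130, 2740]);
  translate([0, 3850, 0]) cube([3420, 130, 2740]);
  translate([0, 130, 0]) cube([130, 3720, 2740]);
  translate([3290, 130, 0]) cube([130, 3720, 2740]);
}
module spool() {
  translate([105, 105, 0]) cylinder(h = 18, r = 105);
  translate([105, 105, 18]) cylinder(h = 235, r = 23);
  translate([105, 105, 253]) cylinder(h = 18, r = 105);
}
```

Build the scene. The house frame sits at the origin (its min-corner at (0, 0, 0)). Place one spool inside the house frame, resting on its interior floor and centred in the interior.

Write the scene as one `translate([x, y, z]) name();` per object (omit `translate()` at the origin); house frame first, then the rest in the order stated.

house_frame();
translate([1605, 1885, 0]) spool();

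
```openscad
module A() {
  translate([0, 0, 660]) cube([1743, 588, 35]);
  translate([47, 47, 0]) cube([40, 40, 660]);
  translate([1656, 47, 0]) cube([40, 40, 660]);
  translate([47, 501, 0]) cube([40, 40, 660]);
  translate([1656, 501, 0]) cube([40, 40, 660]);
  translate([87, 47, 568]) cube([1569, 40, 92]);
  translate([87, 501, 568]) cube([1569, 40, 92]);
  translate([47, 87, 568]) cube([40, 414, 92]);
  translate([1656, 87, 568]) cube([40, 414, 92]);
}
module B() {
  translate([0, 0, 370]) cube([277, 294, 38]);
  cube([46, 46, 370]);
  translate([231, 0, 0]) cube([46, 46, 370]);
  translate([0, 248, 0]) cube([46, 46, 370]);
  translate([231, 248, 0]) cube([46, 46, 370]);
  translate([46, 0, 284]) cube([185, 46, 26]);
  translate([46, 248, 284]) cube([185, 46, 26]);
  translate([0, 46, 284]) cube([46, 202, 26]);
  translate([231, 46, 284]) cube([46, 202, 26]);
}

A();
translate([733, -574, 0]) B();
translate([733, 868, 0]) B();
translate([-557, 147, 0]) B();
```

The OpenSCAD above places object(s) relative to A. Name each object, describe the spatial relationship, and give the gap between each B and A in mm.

A is a table. B is a stool. Three stools sit around the table at the −y, +y, −x sides. The gap between each stool and the table is 280 mm.

Each stool's nearest face is 280 mm from the table's bounding box.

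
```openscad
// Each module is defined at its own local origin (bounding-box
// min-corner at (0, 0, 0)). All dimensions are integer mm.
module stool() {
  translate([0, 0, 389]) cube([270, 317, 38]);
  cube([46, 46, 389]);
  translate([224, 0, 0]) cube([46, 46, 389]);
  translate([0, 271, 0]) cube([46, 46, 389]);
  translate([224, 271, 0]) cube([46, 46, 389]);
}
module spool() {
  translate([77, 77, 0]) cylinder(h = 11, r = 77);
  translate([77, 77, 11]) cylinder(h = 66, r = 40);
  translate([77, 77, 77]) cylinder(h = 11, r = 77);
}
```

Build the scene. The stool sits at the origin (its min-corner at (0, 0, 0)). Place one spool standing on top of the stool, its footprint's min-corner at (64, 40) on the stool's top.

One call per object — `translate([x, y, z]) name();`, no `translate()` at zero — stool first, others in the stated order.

stool();
translate([64, 40, 427]) spool();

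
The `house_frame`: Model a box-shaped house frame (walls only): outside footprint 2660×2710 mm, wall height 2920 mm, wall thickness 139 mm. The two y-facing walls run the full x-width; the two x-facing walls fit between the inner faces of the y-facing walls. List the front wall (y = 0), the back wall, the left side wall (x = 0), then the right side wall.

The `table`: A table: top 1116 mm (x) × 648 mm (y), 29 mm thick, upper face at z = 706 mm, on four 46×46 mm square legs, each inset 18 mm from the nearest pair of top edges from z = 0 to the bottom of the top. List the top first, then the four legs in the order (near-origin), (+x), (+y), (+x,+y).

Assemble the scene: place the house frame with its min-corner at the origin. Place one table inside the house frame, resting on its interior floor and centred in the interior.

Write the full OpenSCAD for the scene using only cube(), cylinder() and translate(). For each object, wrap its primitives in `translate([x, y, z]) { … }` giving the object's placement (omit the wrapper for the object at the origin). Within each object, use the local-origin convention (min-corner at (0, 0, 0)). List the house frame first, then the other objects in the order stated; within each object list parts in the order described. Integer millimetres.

cube([2660, 139, 2920]);
translate([0, 2571, 0]) cube([2660, 139, 2920]);
translate([0, 139, 0]) cube([139, 2432, 2920]);
translate([2521, 139, 0]) cube([139, 2432, 2920]);
translate([772, 1031, 0]) {
  translate([0, 0, 677]) cube([1116, 648, 29]);
  translate([18, 18, 0]) cube([46, 46, 677]);
  translate([1052, 18, 0]) cube([46, 46, 677]);
  translate([18, 584, 0]) cube([46, 46, 677]);
  translate([1052, 584, 0]) cube([46, 46, 677]);
}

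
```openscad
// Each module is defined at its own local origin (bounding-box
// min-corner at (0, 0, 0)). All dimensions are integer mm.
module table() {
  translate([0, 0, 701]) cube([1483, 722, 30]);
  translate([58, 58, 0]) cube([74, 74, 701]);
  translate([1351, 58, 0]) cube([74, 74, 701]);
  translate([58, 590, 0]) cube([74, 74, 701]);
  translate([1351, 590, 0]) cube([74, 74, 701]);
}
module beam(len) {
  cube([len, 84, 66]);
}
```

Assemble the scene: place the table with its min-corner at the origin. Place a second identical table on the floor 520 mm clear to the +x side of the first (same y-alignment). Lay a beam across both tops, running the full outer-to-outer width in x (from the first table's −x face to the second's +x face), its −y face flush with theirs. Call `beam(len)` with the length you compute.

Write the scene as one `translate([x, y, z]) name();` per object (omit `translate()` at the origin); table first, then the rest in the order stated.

table();
translate([2003, 0, 0]) table();
translate([0, 0, 731]) beam(3486);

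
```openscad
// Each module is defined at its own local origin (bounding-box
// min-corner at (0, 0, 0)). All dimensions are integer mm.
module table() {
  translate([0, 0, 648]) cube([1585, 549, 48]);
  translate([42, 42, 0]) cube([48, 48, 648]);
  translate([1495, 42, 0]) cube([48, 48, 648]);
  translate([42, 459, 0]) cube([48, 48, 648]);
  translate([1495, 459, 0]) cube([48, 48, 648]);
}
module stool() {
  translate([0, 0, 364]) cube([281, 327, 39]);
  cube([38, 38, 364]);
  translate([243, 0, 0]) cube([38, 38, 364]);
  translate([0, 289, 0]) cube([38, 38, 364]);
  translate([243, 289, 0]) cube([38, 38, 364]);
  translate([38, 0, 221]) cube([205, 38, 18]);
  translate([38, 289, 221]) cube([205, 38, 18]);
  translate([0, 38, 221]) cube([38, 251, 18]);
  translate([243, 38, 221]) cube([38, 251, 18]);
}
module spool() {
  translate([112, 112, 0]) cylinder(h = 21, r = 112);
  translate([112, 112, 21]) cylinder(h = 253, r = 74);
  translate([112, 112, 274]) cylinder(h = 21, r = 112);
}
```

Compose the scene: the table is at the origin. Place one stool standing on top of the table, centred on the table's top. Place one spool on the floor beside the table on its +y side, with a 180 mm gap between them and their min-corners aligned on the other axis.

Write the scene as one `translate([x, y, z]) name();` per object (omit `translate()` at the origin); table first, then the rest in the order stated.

table();
translate([652, 111, 696]) stool();
translate([0, 729, 0]) spool();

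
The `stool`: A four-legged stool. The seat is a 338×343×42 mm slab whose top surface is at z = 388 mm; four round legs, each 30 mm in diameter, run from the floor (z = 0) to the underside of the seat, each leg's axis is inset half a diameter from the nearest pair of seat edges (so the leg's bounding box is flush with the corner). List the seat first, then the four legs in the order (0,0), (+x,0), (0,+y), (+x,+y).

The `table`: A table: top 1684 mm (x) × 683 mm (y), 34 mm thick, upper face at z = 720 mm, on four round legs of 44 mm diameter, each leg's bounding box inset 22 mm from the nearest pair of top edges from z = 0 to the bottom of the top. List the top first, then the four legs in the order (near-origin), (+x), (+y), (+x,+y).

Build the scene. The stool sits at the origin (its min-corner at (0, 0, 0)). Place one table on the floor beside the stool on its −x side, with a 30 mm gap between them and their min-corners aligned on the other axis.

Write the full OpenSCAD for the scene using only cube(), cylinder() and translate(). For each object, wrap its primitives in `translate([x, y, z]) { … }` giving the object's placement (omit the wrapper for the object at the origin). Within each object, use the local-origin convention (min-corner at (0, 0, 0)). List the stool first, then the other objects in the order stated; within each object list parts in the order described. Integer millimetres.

translate([0, 0, 346]) cube([338, 343, 42]);
translate([15, 15, 0]) cylinder(h = 346, r = 15);
translate([323, 15, 0]) cylinder(h = 346, r = 15);
translate([15, 328, 0]) cylinder(h = 346, r = 15);
translate([323, 328, 0]) cylinder(h = 346, r = 15);
translate([-1714, 0, 0]) {
  translate([0, 0, 686]) cube([1684, 683, 34]);
  translate([44, 44, 0]) cylinder(h = 686, r = 22);
  translate([1640, 44, 0]) cylinder(h = 686, r = 22);
  translate([44, 639, 0]) cylinder(h = 686, r = 22);
  translate([1640, 639, 0]) cylinder(h = 686, r = 22);
}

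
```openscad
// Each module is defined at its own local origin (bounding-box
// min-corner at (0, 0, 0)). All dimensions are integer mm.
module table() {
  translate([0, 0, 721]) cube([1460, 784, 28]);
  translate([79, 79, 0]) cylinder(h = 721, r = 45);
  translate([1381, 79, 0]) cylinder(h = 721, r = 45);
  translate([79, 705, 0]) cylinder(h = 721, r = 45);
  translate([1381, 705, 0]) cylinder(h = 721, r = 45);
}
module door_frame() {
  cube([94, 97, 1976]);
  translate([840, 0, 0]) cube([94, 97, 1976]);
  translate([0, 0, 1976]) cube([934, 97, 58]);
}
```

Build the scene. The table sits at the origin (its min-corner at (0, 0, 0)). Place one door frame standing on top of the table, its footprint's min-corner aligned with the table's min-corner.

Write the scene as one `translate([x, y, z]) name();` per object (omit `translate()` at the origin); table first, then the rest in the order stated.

table();
translate([0, 0, 749]) door_frame();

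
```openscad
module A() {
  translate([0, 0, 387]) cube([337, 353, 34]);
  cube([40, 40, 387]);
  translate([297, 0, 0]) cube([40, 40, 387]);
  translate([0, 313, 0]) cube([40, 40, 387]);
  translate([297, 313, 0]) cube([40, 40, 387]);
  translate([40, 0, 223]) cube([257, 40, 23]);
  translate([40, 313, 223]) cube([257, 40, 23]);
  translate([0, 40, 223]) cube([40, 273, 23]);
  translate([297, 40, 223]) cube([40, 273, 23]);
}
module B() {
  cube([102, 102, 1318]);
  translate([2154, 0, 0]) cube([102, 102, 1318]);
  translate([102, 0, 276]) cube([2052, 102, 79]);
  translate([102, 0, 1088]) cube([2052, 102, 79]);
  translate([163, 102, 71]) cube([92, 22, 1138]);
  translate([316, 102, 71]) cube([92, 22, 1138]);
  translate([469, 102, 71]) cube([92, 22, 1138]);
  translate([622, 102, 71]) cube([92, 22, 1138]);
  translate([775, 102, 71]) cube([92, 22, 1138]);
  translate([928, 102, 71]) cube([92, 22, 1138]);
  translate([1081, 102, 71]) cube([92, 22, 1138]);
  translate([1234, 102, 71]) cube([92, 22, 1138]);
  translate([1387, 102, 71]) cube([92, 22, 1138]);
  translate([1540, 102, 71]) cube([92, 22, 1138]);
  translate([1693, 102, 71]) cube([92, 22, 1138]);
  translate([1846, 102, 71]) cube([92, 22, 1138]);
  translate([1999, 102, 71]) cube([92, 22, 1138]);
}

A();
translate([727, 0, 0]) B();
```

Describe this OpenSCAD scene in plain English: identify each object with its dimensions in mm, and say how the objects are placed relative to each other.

A is a four-legged stool. The seat is a 337×353×34 mm slab whose top surface is at z = 421 mm; four square legs, each 40×40 mm in cross-section, run from the floor (z = 0) to the underside of the seat, each flush with a corner of the seat. Four stretchers, 40 mm wide and 23 mm tall, connect adjacent legs with their undersides at z = 223 mm, each running between the inner faces of the legs it joins and aligned with the legs' outer faces on the other axis.

B is a fence section. Two 102×102 mm posts, 1318 mm tall, stand on the floor with a clear span of 2052 mm between their inner faces. Two horizontal rails of 102×79 mm section span the gap between the posts with their undersides at z = 276 mm and z = 1088 mm, flush with the posts' −y face. 13 pickets, each 92 mm wide, 22 mm thick and 1138 mm tall, are fixed to the +y face of the rails with their bottoms at z = 71 mm, evenly spaced across the span with equal gaps (rounded down to the nearest mm) at the −x end and between each pair — any rounding remainder accumulates at the +x end.

The fence section is on the floor beside the stool on its +x side.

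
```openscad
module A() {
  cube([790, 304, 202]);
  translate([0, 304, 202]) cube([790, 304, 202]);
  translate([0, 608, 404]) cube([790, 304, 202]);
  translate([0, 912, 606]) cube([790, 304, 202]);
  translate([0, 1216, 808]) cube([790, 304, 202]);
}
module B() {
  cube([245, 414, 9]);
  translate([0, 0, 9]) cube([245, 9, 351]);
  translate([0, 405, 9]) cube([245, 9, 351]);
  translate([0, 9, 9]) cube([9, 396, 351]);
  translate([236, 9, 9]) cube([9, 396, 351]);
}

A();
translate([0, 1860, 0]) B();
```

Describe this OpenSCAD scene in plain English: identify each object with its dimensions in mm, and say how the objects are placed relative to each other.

A is a run of 5 identical solid stair steps. Each tread is 790×304 mm and each step block is 202 mm high. Step 1 rests on the floor; step k is offset from step 1 by (k−1)×304 mm in y and (k−1)×202 mm in z.

B is an open storage box with external size 245×414×360 mm and wall thickness 9 mm (the base is also 9 mm thick). The base covers the whole footprint; the four walls stand on the base, with the y-facing walls full-width and the x-facing walls fitting between their inner faces.

The open box is on the floor beside the staircase on its +y side.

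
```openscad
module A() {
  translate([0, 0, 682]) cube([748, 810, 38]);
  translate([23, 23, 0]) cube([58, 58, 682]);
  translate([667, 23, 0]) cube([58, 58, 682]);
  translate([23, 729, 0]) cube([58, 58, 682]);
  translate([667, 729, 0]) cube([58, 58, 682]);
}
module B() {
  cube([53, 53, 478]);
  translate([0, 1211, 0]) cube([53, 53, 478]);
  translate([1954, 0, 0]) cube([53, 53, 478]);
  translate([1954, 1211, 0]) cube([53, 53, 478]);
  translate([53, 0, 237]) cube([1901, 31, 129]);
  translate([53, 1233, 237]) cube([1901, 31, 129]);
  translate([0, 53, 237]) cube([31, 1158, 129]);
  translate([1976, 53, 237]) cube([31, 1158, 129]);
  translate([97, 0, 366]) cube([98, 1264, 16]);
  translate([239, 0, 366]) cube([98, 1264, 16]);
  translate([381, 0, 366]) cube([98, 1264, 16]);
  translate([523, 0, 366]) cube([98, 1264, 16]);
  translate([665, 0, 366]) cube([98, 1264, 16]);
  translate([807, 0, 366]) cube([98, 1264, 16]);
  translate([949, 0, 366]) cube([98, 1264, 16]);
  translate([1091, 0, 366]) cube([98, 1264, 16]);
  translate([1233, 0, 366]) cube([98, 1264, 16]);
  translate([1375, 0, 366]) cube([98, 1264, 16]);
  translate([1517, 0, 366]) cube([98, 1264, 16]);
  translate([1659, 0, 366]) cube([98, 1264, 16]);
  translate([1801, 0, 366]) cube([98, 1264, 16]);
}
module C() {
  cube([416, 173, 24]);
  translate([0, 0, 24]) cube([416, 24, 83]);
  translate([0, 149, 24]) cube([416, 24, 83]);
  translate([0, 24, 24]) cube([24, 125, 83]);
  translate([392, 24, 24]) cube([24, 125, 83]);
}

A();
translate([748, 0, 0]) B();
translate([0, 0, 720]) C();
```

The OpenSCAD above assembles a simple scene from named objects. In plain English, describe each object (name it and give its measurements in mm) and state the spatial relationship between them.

A is a table: top 748 mm (x) × 810 mm (y), 38 mm thick, upper face at z = 720 mm, on four 58×58 mm square legs, each inset 23 mm from the nearest pair of top edges, running from z = 0 to the bottom of the top.

B is a bed frame 2007 mm long (x) by 1264 mm wide (y). Four 53×53 mm corner posts, 478 mm tall, at the corners of the footprint. Four rails of 31 mm thickness and 129 mm height run between adjacent posts with their undersides at z = 237 mm, their outer faces flush with the outside of the frame (the two x-running rails run between the posts' inner faces; the two y-running rails run between the posts' inner faces). 13 slats, each 98 mm wide (x) and 16 mm thick, lie across the top of the two x-running rails, running the full 1264 mm width of the frame in y; the slats are evenly spaced along x between the inner faces of the end posts with equal gaps (rounded down to the nearest mm) at the −x end and between each pair — any rounding remainder accumulates at the +x end.

C is an open storage box with external size 416×173×107 mm and wall thickness 24 mm (the base is also 24 mm thick). The base covers the whole footprint; the four walls stand on the base, with the y-facing walls full-width and the x-facing walls fitting between their inner faces.

The bed frame is against the table's +x side, with their −y faces flush. The open box is on top of the table.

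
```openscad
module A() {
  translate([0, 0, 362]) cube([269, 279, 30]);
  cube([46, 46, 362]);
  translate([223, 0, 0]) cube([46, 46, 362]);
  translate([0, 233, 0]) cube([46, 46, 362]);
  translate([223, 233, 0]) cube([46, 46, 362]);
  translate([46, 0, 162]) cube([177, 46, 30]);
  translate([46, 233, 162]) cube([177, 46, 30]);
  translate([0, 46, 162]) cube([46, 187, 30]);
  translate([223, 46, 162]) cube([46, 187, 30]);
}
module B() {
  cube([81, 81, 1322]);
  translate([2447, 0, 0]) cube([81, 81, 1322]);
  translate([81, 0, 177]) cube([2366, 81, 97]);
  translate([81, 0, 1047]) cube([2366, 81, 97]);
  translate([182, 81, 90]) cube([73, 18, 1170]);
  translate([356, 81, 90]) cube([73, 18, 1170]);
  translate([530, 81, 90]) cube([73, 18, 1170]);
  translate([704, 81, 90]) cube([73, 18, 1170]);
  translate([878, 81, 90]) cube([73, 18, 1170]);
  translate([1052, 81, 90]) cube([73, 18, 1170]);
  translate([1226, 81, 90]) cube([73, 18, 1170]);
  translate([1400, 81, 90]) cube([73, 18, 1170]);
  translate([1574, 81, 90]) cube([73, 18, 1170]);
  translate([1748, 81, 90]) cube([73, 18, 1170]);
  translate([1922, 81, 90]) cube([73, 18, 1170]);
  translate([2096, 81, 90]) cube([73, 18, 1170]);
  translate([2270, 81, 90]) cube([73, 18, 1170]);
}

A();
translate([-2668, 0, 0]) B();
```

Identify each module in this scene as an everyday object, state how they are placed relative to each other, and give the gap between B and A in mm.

A is a stool. B is a fence section. The fence section is on the floor beside the stool on its −x side. The gap between the fence section and the stool is 140 mm.

The fence section's nearest face is 140 mm from the stool's −x face.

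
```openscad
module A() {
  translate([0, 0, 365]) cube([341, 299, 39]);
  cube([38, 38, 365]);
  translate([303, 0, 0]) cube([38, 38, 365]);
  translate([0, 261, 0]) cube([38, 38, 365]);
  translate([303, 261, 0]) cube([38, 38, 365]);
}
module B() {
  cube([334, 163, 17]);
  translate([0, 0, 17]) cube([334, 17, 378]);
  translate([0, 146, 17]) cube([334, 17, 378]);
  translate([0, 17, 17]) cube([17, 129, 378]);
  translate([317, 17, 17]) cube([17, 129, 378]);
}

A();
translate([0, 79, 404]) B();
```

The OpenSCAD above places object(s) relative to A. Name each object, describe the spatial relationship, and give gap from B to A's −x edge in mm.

A is a stool. B is an open box. The open box is on top of the stool. The gap from the open box to the stool's −x edge is 0 mm.

The open box's min-x is at 0; the stool's min-x is 0; gap = 0 mm.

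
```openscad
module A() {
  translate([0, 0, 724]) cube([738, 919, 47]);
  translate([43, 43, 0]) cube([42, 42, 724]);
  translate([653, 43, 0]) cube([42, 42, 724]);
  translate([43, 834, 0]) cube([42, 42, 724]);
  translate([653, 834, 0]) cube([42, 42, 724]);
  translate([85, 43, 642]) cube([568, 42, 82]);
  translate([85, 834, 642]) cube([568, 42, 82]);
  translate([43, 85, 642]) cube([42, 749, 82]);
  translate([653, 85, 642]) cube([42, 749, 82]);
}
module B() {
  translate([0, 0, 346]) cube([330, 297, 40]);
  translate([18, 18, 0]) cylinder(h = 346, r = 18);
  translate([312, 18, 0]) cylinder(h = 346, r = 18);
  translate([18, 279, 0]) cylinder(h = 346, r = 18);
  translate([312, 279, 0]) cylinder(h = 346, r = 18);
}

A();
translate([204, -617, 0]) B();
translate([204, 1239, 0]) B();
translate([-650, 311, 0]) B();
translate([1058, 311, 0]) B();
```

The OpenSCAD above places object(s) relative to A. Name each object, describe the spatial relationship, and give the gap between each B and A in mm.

A is a table. B is a stool. Four stools sit around the table at the −y, +y, −x, +x sides. The gap between each stool and the table is 320 mm.

Each stool's nearest face is 320 mm from the table's bounding box.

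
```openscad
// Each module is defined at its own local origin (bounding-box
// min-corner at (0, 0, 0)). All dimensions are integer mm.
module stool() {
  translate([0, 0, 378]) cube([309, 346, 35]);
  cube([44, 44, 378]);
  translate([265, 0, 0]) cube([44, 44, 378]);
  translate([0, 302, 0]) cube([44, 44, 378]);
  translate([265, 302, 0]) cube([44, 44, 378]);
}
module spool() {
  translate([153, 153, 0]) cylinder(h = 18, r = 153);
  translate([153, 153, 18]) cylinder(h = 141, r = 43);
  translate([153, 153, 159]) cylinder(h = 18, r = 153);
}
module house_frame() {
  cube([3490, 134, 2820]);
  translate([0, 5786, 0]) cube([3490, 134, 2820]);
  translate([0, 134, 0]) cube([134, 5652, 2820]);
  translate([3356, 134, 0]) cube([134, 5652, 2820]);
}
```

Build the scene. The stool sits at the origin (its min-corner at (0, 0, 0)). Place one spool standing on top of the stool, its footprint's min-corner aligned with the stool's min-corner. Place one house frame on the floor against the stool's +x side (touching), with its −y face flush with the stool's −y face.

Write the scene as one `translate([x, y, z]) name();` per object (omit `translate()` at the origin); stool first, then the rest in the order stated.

stool();
translate([0, 0, 413]) spool();
translate([309, 0, 0]) house_frame();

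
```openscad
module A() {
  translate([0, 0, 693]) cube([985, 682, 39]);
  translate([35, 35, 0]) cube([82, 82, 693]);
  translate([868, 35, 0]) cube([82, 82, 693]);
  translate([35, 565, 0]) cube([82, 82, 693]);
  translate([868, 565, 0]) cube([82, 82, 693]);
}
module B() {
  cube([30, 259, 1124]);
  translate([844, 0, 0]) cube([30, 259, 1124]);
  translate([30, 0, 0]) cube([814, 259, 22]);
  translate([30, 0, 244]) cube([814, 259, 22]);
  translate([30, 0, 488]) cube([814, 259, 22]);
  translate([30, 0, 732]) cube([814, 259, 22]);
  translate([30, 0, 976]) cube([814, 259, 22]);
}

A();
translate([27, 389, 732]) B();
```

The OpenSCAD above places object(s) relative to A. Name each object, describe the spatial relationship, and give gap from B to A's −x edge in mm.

The bookshelf's min-x is at 27; the table's min-x is 0; gap = 27 mm.

A is a table. B is a bookshelf. The bookshelf is on top of the table. The gap from the bookshelf to the table's −x edge is 27 mm.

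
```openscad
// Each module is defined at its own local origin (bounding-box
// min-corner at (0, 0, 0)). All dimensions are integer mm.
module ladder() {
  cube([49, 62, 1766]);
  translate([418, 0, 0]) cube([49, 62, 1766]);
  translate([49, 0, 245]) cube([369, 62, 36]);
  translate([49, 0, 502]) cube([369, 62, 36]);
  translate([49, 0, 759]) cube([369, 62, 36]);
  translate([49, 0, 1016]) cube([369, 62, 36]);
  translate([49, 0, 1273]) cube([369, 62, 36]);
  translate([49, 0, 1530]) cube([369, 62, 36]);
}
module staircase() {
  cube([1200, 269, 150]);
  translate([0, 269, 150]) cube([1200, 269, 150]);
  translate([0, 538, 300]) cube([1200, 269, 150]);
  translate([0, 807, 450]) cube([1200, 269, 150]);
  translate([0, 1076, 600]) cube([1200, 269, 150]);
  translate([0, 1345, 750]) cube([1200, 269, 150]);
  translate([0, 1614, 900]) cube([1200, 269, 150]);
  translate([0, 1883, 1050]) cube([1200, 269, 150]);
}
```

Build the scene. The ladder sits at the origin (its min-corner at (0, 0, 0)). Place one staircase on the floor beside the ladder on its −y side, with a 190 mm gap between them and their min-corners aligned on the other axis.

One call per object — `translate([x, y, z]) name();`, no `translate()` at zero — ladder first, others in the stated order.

ladder();
translate([0, -2342, 0]) staircase();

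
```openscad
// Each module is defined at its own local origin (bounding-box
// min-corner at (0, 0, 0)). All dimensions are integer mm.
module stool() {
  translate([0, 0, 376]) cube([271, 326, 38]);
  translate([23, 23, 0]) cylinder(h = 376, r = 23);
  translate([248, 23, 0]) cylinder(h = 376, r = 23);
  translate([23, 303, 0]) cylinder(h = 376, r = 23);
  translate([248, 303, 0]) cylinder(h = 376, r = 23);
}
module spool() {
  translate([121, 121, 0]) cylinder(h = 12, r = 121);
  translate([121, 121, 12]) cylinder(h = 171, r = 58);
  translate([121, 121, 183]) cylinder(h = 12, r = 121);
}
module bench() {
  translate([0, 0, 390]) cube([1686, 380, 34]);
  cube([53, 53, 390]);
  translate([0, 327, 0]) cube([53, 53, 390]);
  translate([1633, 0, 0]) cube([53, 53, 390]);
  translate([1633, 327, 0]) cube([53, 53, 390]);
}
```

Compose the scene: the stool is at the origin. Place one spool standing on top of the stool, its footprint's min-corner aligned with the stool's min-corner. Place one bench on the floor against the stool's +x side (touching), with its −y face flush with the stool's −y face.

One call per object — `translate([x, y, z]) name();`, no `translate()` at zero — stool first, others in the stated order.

stool();
translate([0, 0, 414]) spool();
translate([271, 0, 0]) bench();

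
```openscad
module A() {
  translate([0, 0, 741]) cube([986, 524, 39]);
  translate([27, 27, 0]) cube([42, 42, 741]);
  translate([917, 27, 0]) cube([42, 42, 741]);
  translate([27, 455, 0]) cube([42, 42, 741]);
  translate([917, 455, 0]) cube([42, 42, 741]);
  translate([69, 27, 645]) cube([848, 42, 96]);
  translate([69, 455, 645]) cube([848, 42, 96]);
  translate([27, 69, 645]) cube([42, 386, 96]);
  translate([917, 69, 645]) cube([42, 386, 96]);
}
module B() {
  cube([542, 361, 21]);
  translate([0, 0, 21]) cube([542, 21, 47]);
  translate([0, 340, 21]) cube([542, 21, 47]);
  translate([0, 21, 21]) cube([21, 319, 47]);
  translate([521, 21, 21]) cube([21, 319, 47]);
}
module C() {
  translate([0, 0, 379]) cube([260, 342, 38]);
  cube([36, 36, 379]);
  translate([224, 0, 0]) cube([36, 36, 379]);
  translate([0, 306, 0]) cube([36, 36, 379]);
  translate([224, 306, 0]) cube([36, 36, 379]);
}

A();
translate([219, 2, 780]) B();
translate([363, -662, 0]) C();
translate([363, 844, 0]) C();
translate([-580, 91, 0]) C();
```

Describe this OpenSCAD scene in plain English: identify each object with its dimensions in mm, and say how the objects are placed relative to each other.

A is a table with a 986×524 mm rectangular top, 39 mm thick, top surface at z = 780 mm, supported by four 42×42 mm square legs, each inset 27 mm from the nearest pair of top edges, running from the floor. Four apron rails, 42 mm thick and 96 mm tall, run between adjacent legs with their top edges flush with the underside of the top and their outer faces flush with the legs' outer faces.

B is an open-topped rectangular box: outside dimensions 542×361×68 mm, with a uniform wall and base thickness of 21 mm. The base is a full 542×361 slab on the floor; four walls sit on top of the base. The front and back walls (the −y and +y sides) span the full width; the two side walls fit between them.

C is a simple wooden stool: a rectangular seat 260 mm (x) by 342 mm (y), 38 mm thick, top face at z = 417 mm, on four square legs, each 36×36 mm in cross-section. The legs rest on z = 0, each flush with a corner of the seat.

The open box is on top of the table. Three stools sit around the table at the −y, +y, −x sides.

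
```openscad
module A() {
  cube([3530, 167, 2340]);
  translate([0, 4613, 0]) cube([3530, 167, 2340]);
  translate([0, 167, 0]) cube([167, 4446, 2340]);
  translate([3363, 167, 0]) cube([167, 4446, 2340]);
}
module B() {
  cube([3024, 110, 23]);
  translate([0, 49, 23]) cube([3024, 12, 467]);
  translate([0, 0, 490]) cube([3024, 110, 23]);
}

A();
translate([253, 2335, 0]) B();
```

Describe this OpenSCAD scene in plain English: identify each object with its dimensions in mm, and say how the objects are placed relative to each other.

A is the wall frame of a small rectangular building: four walls, each 2340 mm tall and 167 mm thick, enclosing a footprint 3530 mm (x) by 4780 mm (y) outside-to-outside, with no floor or roof. The front and back walls (the −y and +y sides) span the full width; the two side walls fit between them.

B is an I-beam lying along x, 3024 mm long. Overall section height 513 mm. Two flanges 110 mm wide (y) and 23 mm thick, one on the floor and one at the top; a web 12 mm thick runs between them, centred on the flange width.

The I-beam sits inside the house frame, centred.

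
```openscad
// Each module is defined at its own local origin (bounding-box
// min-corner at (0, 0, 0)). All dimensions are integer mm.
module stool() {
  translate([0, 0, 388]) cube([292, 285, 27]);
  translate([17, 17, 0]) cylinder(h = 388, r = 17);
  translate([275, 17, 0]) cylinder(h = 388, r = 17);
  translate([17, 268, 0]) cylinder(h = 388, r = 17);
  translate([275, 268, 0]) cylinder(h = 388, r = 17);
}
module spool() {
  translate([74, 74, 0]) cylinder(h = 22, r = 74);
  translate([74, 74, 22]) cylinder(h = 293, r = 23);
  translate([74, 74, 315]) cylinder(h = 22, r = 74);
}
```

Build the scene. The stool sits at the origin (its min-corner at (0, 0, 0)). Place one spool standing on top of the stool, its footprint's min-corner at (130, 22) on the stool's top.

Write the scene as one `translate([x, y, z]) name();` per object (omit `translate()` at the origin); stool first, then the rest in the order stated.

stool();
translate([130, 22, 415]) spool();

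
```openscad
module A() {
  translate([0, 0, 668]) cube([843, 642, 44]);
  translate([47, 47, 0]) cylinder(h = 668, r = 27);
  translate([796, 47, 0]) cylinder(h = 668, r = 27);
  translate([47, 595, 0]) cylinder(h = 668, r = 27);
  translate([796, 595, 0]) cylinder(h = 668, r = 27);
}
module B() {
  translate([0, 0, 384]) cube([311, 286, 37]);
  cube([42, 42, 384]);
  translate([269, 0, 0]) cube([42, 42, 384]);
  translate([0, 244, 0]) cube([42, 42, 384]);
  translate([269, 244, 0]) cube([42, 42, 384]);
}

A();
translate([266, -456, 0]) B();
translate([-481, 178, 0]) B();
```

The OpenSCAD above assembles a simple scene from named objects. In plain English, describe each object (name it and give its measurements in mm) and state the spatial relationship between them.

A is a rectangular dining table. The top is 843×642×44 mm with its upper surface at z = 712 mm. It stands on four round legs of 54 mm diameter, each leg's bounding box inset 20 mm from the nearest pair of top edges, running from the floor to the underside of the top.

B is a simple wooden stool: a rectangular seat 311 mm (x) by 286 mm (y), 37 mm thick, top face at z = 421 mm, on four square legs, each 42×42 mm in cross-section. The legs rest on z = 0, each flush with a corner of the seat.

Two stools sit around the table at the −y, −x sides.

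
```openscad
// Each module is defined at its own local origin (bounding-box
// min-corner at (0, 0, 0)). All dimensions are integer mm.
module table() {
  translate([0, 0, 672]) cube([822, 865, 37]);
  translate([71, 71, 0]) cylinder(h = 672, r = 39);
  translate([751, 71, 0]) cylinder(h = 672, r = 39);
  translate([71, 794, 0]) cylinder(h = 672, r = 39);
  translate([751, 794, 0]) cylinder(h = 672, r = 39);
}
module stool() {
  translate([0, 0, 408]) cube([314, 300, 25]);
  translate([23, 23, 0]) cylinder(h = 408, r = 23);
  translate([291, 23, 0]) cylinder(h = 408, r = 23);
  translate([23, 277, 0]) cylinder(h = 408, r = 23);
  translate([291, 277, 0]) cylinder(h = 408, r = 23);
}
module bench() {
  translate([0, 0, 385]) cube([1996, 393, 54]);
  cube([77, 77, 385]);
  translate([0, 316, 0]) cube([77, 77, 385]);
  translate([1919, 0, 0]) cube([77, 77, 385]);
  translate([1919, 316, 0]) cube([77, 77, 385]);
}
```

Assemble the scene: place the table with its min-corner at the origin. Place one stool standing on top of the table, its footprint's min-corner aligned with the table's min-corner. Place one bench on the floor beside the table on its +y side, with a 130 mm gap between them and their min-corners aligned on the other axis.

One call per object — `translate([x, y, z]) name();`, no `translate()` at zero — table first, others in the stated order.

table();
translate([0, 0, 709]) stool();
translate([0, 995, 0]) bench();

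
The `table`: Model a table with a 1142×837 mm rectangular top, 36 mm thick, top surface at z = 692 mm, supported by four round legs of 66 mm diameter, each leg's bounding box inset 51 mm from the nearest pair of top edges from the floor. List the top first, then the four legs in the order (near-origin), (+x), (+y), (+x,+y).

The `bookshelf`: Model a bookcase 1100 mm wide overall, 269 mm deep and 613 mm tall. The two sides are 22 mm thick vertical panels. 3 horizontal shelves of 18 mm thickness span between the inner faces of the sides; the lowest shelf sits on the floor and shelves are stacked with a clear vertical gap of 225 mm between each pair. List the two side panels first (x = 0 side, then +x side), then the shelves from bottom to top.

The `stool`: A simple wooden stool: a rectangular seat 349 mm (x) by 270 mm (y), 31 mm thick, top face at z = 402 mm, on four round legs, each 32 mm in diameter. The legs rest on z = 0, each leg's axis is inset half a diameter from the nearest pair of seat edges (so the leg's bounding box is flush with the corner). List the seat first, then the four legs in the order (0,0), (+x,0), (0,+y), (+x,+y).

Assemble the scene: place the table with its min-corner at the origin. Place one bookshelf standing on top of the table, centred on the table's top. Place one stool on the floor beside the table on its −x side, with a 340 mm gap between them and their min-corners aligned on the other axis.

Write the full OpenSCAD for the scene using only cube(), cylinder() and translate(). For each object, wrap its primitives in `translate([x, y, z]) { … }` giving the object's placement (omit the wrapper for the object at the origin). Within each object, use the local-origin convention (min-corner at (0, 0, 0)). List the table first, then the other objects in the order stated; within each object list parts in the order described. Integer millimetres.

translate([0, 0, 656]) cube([1142, 837, 36]);
translate([84, 84, 0]) cylinder(h = 656, r = 33);
translate([1058, 84, 0]) cylinder(h = 656, r = 33);
translate([84, 753, 0]) cylinder(h = 656, r = 33);
translate([1058, 753, 0]) cylinder(h = 656, r = 33);
translate([21, 284, 692]) {
  cube([22, 269, 613]);
  translate([1078, 0, 0]) cube([22, 269, 613]);
  translate([22, 0, 0]) cube([1056, 269, 18]);
  translate([22, 0, 243]) cube([1056, 269, 18]);
  translate([22, 0, 486]) cube([1056, 269, 18]);
}
translate([-689, 0, 0]) {
  translate([0, 0, 371]) cube([349, 270, 31]);
  translate([16, 16, 0]) cylinder(h = 371, r = 16);
  translate([333, 16, 0]) cylinder(h = 371, r = 16);
  translate([16, 254, 0]) cylinder(h = 371, r = 16);
  translate([333, 254, 0]) cylinder(h = 371, r = 16);
}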